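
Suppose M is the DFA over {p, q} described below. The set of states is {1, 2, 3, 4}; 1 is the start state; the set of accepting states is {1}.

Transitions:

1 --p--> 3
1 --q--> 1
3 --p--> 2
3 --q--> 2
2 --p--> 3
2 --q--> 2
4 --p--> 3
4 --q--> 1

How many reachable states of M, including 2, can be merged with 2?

States {4} cannot be reached from the start state, so discard them.
Initial partition by acceptance: {1} | {2,3}.
No further refinement is possible. Final partition (2 blocks): {1} | {2,3}.
The equivalence class containing 2 is {2,3}, of size 2.

2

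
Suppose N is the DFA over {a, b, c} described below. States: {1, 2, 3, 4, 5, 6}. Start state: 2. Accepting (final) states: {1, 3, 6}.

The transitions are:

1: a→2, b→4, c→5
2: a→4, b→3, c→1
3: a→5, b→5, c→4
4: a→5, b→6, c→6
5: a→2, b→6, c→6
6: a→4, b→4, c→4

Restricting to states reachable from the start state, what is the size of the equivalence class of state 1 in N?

Every state is reachable, so we keep all 6.
P0 = {1,3,6} | {2,4,5}.
No further refinement is possible. Final partition (2 blocks): {1,3,6} | {2,4,5}.
State 1 belongs to the block {1,3,6}, which has 3 states.

3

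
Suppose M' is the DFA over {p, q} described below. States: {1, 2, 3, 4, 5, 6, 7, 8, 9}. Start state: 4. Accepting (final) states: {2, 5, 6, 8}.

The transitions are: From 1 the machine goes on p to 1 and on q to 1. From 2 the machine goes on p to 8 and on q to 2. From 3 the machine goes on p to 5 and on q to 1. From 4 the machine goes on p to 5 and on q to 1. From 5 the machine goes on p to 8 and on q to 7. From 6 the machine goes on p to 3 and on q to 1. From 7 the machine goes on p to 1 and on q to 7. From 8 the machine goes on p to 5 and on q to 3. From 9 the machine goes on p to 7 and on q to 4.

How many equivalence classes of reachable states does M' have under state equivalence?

Reachable states from the start: {1,3,4,5,7,8}. Unreachable: {2,6,9} — drop them.
Initial partition by acceptance: {5,8} | {1,3,4,7}.
Split {1,3,4,7} by δ(·,p) → {1,7} and {3,4}.
On input q, block {5,8} splits into {5} and {8}.
Stable partition: {5} | {1,7} | {3,4} | {8} — 4 equivalence classes.

4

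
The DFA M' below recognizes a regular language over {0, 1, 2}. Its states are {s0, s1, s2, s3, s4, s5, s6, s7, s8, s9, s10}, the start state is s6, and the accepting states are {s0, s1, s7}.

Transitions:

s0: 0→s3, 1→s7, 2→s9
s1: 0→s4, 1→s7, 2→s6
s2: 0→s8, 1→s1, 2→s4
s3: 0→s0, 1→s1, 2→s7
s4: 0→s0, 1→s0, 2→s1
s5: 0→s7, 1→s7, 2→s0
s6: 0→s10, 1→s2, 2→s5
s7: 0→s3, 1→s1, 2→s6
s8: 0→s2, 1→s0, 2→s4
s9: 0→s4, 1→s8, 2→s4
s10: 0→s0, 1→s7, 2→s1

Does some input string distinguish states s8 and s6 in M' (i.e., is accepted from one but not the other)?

Yes

Start with accepting vs non-accepting: {s0,s1,s7} | {s2,s3,s4,s5,s6,s8,s9,s10}.
Split {s2,s3,s4,s5,s6,s8,s9,s10} by δ(·,0) → {s2,s6,s8,s9} and {s3,s4,s5,s10}.
On input 0, block {s2,s6,s8,s9} splits into {s2,s8} and {s6,s9}.
No further refinement is possible. Final partition (4 blocks): {s0,s1,s7} | {s2,s8} | {s3,s4,s5,s10} | {s6,s9}.
s8 and s6 end up in different blocks, so they are distinguishable. For instance, the string '1' is accepted from only s8.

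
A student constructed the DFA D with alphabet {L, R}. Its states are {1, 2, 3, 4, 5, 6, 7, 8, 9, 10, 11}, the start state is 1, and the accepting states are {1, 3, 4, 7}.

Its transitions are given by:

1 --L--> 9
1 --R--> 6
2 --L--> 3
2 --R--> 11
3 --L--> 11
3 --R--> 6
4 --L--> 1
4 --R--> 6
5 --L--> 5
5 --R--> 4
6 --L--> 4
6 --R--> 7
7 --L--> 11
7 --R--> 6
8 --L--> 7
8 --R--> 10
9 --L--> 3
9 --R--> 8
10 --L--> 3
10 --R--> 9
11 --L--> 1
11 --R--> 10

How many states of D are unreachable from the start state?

No path from 1 leads to 2, 5; the other 9 states are all reachable.

2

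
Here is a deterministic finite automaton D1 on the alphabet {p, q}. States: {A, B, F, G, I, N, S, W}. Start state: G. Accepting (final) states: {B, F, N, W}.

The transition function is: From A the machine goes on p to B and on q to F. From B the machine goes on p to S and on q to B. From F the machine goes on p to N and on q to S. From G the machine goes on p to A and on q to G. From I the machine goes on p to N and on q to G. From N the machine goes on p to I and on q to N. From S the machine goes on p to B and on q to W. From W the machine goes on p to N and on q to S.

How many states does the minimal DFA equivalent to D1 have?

6

All states are reachable from the start state.
Start with accepting vs non-accepting: {B,F,N,W} | {A,G,I,S}.
On input p, block {B,F,N,W} splits into {F,W} and {B,N}.
On input p, block {A,G,I,S} splits into {A,I,S} and {G}.
Split {A,I,S} by δ(·,q) → {A,S} and {I}.
On input p, block {B,N} splits into {B} and {N}.
No further refinement is possible. Final partition (6 blocks): {F,W} | {A,S} | {B} | {G} | {I} | {N}.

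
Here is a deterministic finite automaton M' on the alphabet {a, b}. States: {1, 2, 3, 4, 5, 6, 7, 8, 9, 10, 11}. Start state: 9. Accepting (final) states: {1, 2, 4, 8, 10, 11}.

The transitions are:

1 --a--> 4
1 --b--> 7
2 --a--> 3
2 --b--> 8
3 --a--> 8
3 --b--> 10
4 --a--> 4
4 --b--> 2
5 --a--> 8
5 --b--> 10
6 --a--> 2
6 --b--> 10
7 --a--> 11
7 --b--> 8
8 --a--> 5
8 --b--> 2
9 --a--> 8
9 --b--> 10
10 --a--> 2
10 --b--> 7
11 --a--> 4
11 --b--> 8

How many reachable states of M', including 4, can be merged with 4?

2

Reachable states from the start: {2,3,4,5,7,8,9,10,11}. Unreachable: {1,6} — drop them.
P0 = {2,4,8,10,11} | {3,5,7,9}.
Refine {2,4,8,10,11} on symbol a: members go to different blocks, giving {4,10,11} and {2,8}.
Refine {4,10,11} on symbol a: members go to different blocks, giving {4,11} and {10}.
Refine {3,5,7,9} on symbol a: members go to different blocks, giving {3,5,9} and {7}.
No further refinement is possible. Final partition (5 blocks): {4,11} | {3,5,9} | {2,8} | {10} | {7}.
The equivalence class containing 4 is {4,11}, of size 2.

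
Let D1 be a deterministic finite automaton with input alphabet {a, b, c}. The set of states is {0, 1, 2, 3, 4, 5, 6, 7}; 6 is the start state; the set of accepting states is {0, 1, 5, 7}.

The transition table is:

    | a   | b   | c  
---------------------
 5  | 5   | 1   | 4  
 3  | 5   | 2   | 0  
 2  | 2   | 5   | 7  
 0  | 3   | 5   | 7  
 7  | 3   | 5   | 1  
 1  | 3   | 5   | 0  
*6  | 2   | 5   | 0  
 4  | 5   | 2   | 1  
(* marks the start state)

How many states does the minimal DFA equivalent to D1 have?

All states are reachable from the start state.
Start with accepting vs non-accepting: {0,1,5,7} | {2,3,4,6}.
On input a, block {0,1,5,7} splits into {0,1,7} and {5}.
On input a, block {2,3,4,6} splits into {2,6} and {3,4}.
Stable partition: {0,1,7} | {2,6} | {5} | {3,4} — 4 equivalence classes.

4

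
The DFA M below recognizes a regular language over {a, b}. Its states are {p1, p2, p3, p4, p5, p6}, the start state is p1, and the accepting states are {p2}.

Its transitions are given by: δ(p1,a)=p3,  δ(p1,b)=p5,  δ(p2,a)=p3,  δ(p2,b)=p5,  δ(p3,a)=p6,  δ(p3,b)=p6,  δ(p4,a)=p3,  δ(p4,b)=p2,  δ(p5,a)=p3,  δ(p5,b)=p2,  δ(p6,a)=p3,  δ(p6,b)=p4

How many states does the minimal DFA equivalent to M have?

All states are reachable from the start state.
Start with accepting vs non-accepting: {p2} | {p1,p3,p4,p5,p6}.
On input b, block {p1,p3,p4,p5,p6} splits into {p1,p3,p6} and {p4,p5}.
On input b, block {p1,p3,p6} splits into {p1,p6} and {p3}.
Stable partition: {p2} | {p1,p6} | {p4,p5} | {p3} — 4 equivalence classes.

4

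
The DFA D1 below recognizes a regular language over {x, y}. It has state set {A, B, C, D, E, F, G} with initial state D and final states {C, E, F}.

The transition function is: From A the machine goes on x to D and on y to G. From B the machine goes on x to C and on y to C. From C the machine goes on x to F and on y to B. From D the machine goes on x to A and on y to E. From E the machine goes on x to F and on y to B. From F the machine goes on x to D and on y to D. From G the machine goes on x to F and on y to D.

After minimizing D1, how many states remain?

6

Every state is reachable, so we keep all 7.
Initial partition by acceptance: {C,E,F} | {A,B,D,G}.
Split {C,E,F} by δ(·,x) → {C,E} and {F}.
Split {A,B,D,G} by δ(·,x) → {A,D} and {B} and {G}.
Refine {A,D} on symbol y: members go to different blocks, giving {A} and {D}.
Stable partition: {C,E} | {A} | {F} | {B} | {G} | {D} — 6 equivalence classes.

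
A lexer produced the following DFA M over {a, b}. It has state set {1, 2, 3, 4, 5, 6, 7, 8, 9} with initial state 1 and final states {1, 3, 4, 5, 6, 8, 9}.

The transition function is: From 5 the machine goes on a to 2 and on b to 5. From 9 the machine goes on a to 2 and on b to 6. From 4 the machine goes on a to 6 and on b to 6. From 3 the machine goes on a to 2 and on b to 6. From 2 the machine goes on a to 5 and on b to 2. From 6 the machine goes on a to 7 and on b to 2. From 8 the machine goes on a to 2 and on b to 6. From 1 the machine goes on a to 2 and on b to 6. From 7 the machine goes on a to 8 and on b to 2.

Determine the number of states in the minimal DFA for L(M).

5

States {3,4,9} cannot be reached from the start state, so discard them.
Initial partition by acceptance: {1,5,6,8} | {2,7}.
On input b, block {1,5,6,8} splits into {1,5,8} and {6}.
Split {1,5,8} by δ(·,b) → {1,8} and {5}.
Refine {2,7} on symbol a: members go to different blocks, giving {2} and {7}.
Stable partition: {1,8} | {2} | {6} | {5} | {7} — 5 equivalence classes.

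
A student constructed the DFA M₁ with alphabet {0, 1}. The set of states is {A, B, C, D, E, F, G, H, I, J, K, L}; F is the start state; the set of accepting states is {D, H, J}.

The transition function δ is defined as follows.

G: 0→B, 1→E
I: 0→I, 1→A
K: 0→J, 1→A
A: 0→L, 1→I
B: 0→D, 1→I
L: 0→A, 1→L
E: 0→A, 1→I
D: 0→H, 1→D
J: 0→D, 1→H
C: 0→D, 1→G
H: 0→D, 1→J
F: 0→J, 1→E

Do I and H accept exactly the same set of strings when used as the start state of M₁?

No

Reachable states from the start: {A,D,E,F,H,I,J,L}. Unreachable: {B,C,G,K} — drop them.
P0 = {D,H,J} | {A,E,F,I,L}.
Refine {A,E,F,I,L} on symbol 0: members go to different blocks, giving {A,E,I,L} and {F}.
Stable partition: {D,H,J} | {A,E,I,L} | {F} — 3 equivalence classes.
I and H end up in different blocks, so they are distinguishable. For instance, the string 'ε' is accepted from only H.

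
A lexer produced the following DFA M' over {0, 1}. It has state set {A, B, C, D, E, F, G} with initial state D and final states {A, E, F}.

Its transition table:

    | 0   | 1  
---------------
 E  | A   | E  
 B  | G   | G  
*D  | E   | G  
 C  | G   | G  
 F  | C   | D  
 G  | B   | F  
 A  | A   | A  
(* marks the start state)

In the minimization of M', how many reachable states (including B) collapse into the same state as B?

2

All states are reachable from the start state.
Start with accepting vs non-accepting: {A,E,F} | {B,C,D,G}.
Split {A,E,F} by δ(·,0) → {A,E} and {F}.
Split {B,C,D,G} by δ(·,0) → {B,C,G} and {D}.
Split {B,C,G} by δ(·,1) → {B,C} and {G}.
Stable partition: {A,E} | {B,C} | {F} | {D} | {G} — 5 equivalence classes.
The equivalence class containing B is {B,C}, of size 2.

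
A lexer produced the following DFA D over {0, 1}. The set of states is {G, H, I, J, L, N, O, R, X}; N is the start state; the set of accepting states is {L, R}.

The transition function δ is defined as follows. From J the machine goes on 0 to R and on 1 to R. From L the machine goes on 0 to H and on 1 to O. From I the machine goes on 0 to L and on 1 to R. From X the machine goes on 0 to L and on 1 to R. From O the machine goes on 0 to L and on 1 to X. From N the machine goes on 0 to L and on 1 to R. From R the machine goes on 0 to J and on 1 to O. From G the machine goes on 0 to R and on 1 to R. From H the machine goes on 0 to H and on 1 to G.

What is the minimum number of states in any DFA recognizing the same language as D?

6

First remove the unreachable states {I}; 8 states remain.
Initial partition by acceptance: {L,R} | {G,H,J,N,O,X}.
Refine {G,H,J,N,O,X} on symbol 0: members go to different blocks, giving {G,J,N,O,X} and {H}.
Refine {L,R} on symbol 0: members go to different blocks, giving {R} and {L}.
On input 0, block {G,J,N,O,X} splits into {N,O,X} and {G,J}.
On input 1, block {N,O,X} splits into {N,X} and {O}.
The partition is now stable with 6 blocks: {R} | {N,X} | {H} | {L} | {G,J} | {O}.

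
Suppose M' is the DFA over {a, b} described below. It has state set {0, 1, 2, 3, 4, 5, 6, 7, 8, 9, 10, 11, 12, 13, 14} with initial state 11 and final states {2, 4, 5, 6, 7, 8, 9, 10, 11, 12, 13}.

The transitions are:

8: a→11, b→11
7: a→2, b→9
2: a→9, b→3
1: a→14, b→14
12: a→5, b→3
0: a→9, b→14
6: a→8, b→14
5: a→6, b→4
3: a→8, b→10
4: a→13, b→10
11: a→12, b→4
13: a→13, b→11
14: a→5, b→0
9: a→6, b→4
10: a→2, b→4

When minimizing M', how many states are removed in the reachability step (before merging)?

Starting at 11 and following transitions, the reachable set is {0, 2, 3, 4, 5, 6, 8, 9, 10, 11, 12, 13, 14}. That leaves 1, 7 unreachable — 2 in total.

2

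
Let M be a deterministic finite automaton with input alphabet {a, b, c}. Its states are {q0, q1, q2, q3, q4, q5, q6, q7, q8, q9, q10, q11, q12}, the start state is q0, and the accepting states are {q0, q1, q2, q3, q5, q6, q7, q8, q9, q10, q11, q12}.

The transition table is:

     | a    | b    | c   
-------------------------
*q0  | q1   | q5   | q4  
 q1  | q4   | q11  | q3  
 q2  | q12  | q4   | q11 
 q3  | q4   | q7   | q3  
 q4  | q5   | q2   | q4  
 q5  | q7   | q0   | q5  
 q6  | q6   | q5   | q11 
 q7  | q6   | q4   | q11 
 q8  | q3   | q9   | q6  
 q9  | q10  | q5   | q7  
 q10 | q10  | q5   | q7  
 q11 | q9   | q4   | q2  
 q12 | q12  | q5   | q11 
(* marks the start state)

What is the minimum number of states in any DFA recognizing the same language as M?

6

Reachable states from the start: {q0,q1,q2,q3,q4,q5,q6,q7,q9,q10,q11,q12}. Unreachable: {q8} — drop them.
P0 = {q0,q1,q2,q3,q5,q6,q7,q9,q10,q11,q12} | {q4}.
Refine {q0,q1,q2,q3,q5,q6,q7,q9,q10,q11,q12} on symbol a: members go to different blocks, giving {q0,q2,q5,q6,q7,q9,q10,q11,q12} and {q1,q3}.
Split {q0,q2,q5,q6,q7,q9,q10,q11,q12} by δ(·,a) → {q2,q5,q6,q7,q9,q10,q11,q12} and {q0}.
On input b, block {q2,q5,q6,q7,q9,q10,q11,q12} splits into {q6,q9,q10,q12} and {q2,q7,q11} and {q5}.
Stable partition: {q6,q9,q10,q12} | {q4} | {q1,q3} | {q0} | {q2,q7,q11} | {q5} — 6 equivalence classes.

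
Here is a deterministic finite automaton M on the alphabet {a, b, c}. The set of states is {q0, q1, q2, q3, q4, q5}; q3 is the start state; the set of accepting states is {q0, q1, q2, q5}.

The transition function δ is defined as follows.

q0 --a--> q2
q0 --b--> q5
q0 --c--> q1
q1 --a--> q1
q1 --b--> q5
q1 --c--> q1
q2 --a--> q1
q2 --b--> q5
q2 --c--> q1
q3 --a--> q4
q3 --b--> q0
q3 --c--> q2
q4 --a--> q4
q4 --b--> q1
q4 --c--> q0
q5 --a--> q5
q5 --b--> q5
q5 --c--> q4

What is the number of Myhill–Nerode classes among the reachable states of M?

All states are reachable from the start state.
Start with accepting vs non-accepting: {q0,q1,q2,q5} | {q3,q4}.
On input c, block {q0,q1,q2,q5} splits into {q0,q1,q2} and {q5}.
Stable partition: {q0,q1,q2} | {q3,q4} | {q5} — 3 equivalence classes.

3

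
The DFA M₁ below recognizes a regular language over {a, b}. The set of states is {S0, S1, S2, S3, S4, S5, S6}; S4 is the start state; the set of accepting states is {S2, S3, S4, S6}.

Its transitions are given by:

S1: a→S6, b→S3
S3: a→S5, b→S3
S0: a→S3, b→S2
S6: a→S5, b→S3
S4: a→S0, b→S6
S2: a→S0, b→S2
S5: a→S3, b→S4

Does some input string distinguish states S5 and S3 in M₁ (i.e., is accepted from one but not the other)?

First remove the unreachable states {S1}; 6 states remain.
P0 = {S2,S3,S4,S6} | {S0,S5}.
The partition is now stable with 2 blocks: {S2,S3,S4,S6} | {S0,S5}.
S5 and S3 end up in different blocks, so they are distinguishable. For instance, the string 'ε' is accepted from only S3.

Yes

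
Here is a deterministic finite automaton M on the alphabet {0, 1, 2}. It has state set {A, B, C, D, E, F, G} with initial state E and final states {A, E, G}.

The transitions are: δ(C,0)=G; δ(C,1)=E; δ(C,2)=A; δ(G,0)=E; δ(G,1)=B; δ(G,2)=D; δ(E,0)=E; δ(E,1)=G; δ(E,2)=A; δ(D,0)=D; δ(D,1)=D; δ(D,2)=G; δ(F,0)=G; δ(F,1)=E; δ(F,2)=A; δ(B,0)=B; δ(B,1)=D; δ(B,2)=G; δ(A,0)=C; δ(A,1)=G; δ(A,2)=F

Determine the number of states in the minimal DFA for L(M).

5

All states are reachable from the start state.
Start with accepting vs non-accepting: {A,E,G} | {B,C,D,F}.
Refine {A,E,G} on symbol 0: members go to different blocks, giving {E,G} and {A}.
Split {E,G} by δ(·,1) → {E} and {G}.
Split {B,C,D,F} by δ(·,0) → {B,D} and {C,F}.
No further refinement is possible. Final partition (5 blocks): {E} | {B,D} | {A} | {G} | {C,F}.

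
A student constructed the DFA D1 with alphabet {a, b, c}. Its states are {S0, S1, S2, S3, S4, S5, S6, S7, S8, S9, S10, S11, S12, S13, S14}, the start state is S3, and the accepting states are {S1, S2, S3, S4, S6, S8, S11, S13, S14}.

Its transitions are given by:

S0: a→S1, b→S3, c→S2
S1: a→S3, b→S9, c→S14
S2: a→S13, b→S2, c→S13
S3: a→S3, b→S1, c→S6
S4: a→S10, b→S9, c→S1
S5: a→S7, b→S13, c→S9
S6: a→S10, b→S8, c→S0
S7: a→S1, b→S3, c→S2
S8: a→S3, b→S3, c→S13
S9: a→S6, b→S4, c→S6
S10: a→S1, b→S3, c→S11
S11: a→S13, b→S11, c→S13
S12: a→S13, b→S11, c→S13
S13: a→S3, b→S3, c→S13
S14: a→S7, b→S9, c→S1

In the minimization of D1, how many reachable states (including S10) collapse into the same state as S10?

Reachable states from the start: {S0,S1,S2,S3,S4,S6,S7,S8,S9,S10,S11,S13,S14}. Unreachable: {S5,S12} — drop them.
Start with accepting vs non-accepting: {S1,S2,S3,S4,S6,S8,S11,S13,S14} | {S0,S7,S9,S10}.
Split {S1,S2,S3,S4,S6,S8,S11,S13,S14} by δ(·,a) → {S1,S2,S3,S8,S11,S13} and {S4,S6,S14}.
Split {S1,S2,S3,S8,S11,S13} by δ(·,b) → {S2,S3,S8,S11,S13} and {S1}.
Refine {S2,S3,S8,S11,S13} on symbol b: members go to different blocks, giving {S2,S8,S11,S13} and {S3}.
Refine {S2,S8,S11,S13} on symbol a: members go to different blocks, giving {S2,S11} and {S8,S13}.
On input a, block {S0,S7,S9,S10} splits into {S0,S7,S10} and {S9}.
On input b, block {S4,S6,S14} splits into {S4,S14} and {S6}.
No further refinement is possible. Final partition (8 blocks): {S2,S11} | {S0,S7,S10} | {S4,S14} | {S1} | {S3} | {S8,S13} | {S9} | {S6}.
The equivalence class containing S10 is {S0,S7,S10}, of size 3.

3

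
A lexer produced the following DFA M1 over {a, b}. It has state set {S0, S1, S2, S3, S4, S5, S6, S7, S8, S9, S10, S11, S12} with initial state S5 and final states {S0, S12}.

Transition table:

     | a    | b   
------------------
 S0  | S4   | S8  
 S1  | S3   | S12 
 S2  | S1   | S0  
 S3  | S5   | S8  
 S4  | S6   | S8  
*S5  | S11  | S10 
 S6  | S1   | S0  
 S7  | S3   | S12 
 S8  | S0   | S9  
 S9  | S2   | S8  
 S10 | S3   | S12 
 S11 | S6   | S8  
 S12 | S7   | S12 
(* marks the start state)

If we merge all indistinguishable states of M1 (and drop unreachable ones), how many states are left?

Initial partition by acceptance: {S0,S12} | {S1,S2,S3,S4,S5,S6,S7,S8,S9,S10,S11}.
Split {S0,S12} by δ(·,b) → {S0} and {S12}.
On input a, block {S1,S2,S3,S4,S5,S6,S7,S8,S9,S10,S11} splits into {S1,S2,S3,S4,S5,S6,S7,S9,S10,S11} and {S8}.
Refine {S1,S2,S3,S4,S5,S6,S7,S9,S10,S11} on symbol b: members go to different blocks, giving {S3,S4,S9,S11} and {S1,S7,S10} and {S2,S6} and {S5}.
Split {S3,S4,S9,S11} by δ(·,a) → {S4,S9,S11} and {S3}.
Stable partition: {S0} | {S4,S9,S11} | {S12} | {S8} | {S1,S7,S10} | {S2,S6} | {S5} | {S3} — 8 equivalence classes.

8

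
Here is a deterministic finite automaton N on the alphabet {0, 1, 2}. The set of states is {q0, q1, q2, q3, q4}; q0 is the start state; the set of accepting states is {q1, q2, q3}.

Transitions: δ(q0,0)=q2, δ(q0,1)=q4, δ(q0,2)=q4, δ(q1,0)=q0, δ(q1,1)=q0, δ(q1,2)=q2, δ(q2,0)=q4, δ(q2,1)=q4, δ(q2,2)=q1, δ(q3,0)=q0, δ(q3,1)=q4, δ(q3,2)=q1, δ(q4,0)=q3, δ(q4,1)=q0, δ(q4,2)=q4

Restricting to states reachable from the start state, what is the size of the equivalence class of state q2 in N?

3

All states are reachable from the start state.
P0 = {q1,q2,q3} | {q0,q4}.
No further refinement is possible. Final partition (2 blocks): {q1,q2,q3} | {q0,q4}.
The equivalence class containing q2 is {q1,q2,q3}, of size 3.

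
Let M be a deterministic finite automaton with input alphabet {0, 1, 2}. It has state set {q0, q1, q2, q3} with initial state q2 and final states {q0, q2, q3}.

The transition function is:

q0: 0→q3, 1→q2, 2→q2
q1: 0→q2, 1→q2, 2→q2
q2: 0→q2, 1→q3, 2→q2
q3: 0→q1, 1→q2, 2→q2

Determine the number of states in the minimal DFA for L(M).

First remove the unreachable states {q0}; 3 states remain.
Start with accepting vs non-accepting: {q2,q3} | {q1}.
Split {q2,q3} by δ(·,0) → {q2} and {q3}.
Stable partition: {q2} | {q1} | {q3} — 3 equivalence classes.

3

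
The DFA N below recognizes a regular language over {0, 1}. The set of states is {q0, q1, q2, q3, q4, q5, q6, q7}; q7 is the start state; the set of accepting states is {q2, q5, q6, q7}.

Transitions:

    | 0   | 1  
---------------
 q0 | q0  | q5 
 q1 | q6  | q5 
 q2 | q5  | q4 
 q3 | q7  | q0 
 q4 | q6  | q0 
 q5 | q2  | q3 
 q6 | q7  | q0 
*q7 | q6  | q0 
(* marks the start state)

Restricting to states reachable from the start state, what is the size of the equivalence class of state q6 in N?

States {q1} cannot be reached from the start state, so discard them.
Start with accepting vs non-accepting: {q2,q5,q6,q7} | {q0,q3,q4}.
On input 0, block {q0,q3,q4} splits into {q3,q4} and {q0}.
On input 1, block {q2,q5,q6,q7} splits into {q2,q5} and {q6,q7}.
Stable partition: {q2,q5} | {q3,q4} | {q0} | {q6,q7} — 4 equivalence classes.
State q6 belongs to the block {q6,q7}, which has 2 states.

2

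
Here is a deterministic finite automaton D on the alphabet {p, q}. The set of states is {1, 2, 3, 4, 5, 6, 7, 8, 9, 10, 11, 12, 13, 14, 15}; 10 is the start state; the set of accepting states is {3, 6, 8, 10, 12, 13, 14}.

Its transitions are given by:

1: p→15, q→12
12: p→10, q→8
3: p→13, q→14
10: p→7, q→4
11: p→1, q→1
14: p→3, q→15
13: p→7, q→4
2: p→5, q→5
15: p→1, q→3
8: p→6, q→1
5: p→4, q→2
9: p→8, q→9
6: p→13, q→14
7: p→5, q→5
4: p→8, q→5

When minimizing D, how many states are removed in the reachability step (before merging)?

BFS from 10 reaches {1, 2, 3, 4, 5, 6, 7, 8, 10, 12, 13, 14, 15}; the 2 state(s) 9, 11 are never visited.

2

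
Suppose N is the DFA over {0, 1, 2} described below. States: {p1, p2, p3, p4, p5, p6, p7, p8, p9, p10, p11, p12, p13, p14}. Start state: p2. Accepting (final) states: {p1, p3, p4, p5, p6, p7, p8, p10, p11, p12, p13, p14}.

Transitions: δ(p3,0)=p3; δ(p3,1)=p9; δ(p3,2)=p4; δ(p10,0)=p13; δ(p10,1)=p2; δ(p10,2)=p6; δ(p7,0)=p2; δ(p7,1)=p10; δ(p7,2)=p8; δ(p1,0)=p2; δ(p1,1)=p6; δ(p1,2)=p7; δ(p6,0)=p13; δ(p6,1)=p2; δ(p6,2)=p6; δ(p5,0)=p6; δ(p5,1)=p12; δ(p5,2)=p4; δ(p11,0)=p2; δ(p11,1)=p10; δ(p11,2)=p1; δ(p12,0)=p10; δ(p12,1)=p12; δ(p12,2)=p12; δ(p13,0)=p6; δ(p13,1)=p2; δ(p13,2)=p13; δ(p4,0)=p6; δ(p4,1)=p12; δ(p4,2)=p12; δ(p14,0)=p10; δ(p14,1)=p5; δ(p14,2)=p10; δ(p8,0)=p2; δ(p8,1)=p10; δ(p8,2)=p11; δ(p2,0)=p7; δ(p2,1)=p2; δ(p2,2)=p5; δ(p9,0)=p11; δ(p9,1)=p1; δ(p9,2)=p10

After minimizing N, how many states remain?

States {p3,p9,p14} cannot be reached from the start state, so discard them.
P0 = {p1,p4,p5,p6,p7,p8,p10,p11,p12,p13} | {p2}.
Refine {p1,p4,p5,p6,p7,p8,p10,p11,p12,p13} on symbol 0: members go to different blocks, giving {p4,p5,p6,p10,p12,p13} and {p1,p7,p8,p11}.
Refine {p4,p5,p6,p10,p12,p13} on symbol 1: members go to different blocks, giving {p4,p5,p12} and {p6,p10,p13}.
The partition is now stable with 4 blocks: {p4,p5,p12} | {p2} | {p1,p7,p8,p11} | {p6,p10,p13}.

4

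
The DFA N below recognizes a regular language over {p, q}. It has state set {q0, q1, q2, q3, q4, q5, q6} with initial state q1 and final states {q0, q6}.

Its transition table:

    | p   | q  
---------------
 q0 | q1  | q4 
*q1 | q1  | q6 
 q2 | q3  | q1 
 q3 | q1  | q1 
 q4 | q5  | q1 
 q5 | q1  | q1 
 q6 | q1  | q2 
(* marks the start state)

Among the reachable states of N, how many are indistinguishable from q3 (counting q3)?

1

First remove the unreachable states {q0,q4,q5}; 4 states remain.
Start with accepting vs non-accepting: {q6} | {q1,q2,q3}.
Split {q1,q2,q3} by δ(·,q) → {q2,q3} and {q1}.
Split {q2,q3} by δ(·,p) → {q2} and {q3}.
Stable partition: {q6} | {q2} | {q1} | {q3} — 4 equivalence classes.
State q3 belongs to the block {q3}, which has 1 states.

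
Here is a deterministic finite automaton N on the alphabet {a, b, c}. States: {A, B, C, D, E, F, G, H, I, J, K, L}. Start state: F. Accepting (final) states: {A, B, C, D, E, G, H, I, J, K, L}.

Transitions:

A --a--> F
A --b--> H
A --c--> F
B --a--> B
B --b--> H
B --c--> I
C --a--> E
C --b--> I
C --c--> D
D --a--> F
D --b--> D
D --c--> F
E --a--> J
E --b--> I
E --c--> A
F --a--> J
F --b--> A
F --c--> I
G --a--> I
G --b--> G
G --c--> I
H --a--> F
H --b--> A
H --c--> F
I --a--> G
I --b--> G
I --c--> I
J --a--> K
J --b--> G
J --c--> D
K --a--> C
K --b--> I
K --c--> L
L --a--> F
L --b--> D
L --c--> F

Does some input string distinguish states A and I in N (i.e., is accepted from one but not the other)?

States {B} cannot be reached from the start state, so discard them.
Start with accepting vs non-accepting: {A,C,D,E,G,H,I,J,K,L} | {F}.
On input a, block {A,C,D,E,G,H,I,J,K,L} splits into {C,E,G,I,J,K} and {A,D,H,L}.
Split {C,E,G,I,J,K} by δ(·,c) → {C,E,J,K} and {G,I}.
No further refinement is possible. Final partition (4 blocks): {C,E,J,K} | {F} | {A,D,H,L} | {G,I}.
A and I end up in different blocks, so they are distinguishable. For instance, the string 'a' is accepted from only I.

Yes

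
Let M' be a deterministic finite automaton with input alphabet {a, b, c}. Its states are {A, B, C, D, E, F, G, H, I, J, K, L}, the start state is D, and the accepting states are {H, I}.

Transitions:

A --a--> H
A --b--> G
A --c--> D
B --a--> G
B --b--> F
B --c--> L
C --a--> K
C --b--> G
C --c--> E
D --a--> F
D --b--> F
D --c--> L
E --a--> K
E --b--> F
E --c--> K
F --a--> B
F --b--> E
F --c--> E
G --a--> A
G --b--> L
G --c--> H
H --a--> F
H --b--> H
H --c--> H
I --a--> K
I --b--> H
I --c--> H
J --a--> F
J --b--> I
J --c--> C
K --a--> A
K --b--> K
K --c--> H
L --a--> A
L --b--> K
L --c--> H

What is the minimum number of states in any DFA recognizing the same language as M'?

First remove the unreachable states {C,I,J}; 9 states remain.
P0 = {H} | {A,B,D,E,F,G,K,L}.
On input a, block {A,B,D,E,F,G,K,L} splits into {B,D,E,F,G,K,L} and {A}.
On input a, block {B,D,E,F,G,K,L} splits into {B,D,E,F} and {G,K,L}.
Split {B,D,E,F} by δ(·,a) → {B,E} and {D,F}.
Split {D,F} by δ(·,a) → {D} and {F}.
No further refinement is possible. Final partition (6 blocks): {H} | {B,E} | {A} | {G,K,L} | {D} | {F}.

6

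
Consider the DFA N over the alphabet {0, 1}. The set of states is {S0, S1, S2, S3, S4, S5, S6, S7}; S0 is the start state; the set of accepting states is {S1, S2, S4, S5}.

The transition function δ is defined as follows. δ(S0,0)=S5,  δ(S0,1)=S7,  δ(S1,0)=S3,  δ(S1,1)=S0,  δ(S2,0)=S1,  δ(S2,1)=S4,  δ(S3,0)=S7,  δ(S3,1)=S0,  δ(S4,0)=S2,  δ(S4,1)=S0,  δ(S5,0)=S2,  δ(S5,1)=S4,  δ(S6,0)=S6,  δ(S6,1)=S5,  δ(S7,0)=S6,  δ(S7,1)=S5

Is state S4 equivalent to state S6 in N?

No

All states are reachable from the start state.
Start with accepting vs non-accepting: {S1,S2,S4,S5} | {S0,S3,S6,S7}.
On input 0, block {S1,S2,S4,S5} splits into {S2,S4,S5} and {S1}.
Split {S2,S4,S5} by δ(·,0) → {S4,S5} and {S2}.
Split {S4,S5} by δ(·,1) → {S4} and {S5}.
Refine {S0,S3,S6,S7} on symbol 0: members go to different blocks, giving {S3,S6,S7} and {S0}.
Split {S3,S6,S7} by δ(·,1) → {S6,S7} and {S3}.
Stable partition: {S4} | {S6,S7} | {S1} | {S2} | {S5} | {S0} | {S3} — 7 equivalence classes.
S4 and S6 end up in different blocks, so they are distinguishable. For instance, the string 'ε' is accepted from only S4.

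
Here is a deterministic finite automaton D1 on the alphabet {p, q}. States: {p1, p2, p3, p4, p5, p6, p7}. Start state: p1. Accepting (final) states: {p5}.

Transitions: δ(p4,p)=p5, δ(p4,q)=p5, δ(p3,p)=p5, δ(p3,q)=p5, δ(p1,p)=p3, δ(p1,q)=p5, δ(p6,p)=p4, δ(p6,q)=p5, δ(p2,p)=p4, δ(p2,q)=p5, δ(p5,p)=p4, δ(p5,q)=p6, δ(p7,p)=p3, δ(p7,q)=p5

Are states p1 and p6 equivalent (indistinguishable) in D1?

Yes

First remove the unreachable states {p2,p7}; 5 states remain.
P0 = {p5} | {p1,p3,p4,p6}.
Split {p1,p3,p4,p6} by δ(·,p) → {p1,p6} and {p3,p4}.
No further refinement is possible. Final partition (3 blocks): {p5} | {p1,p6} | {p3,p4}.
p1 and p6 lie in the same block of the stable partition, so they are equivalent — no string distinguishes them.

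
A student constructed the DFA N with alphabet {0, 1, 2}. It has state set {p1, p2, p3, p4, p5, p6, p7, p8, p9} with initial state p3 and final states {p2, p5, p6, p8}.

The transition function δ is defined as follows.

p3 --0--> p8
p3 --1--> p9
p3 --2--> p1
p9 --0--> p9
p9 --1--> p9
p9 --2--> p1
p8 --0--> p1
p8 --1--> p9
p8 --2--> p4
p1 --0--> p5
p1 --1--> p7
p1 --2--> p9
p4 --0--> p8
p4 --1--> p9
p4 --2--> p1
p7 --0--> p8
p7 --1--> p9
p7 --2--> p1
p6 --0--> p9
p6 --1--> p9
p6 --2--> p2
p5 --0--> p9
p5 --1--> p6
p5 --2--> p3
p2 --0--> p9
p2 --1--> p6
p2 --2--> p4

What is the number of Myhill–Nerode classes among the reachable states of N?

All states are reachable from the start state.
Initial partition by acceptance: {p2,p5,p6,p8} | {p1,p3,p4,p7,p9}.
Split {p2,p5,p6,p8} by δ(·,1) → {p2,p5} and {p6,p8}.
Refine {p1,p3,p4,p7,p9} on symbol 0: members go to different blocks, giving {p3,p4,p7} and {p1} and {p9}.
Refine {p6,p8} on symbol 0: members go to different blocks, giving {p6} and {p8}.
Stable partition: {p2,p5} | {p3,p4,p7} | {p6} | {p1} | {p9} | {p8} — 6 equivalence classes.

6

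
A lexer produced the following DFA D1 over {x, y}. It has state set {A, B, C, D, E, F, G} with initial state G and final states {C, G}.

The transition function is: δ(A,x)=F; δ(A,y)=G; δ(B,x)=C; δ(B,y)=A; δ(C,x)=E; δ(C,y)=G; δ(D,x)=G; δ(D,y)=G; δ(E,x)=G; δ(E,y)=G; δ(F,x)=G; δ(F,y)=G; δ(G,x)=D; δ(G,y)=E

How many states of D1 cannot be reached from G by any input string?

Starting at G and following transitions, the reachable set is {D, E, G}. That leaves A, B, C, F unreachable — 4 in total.

4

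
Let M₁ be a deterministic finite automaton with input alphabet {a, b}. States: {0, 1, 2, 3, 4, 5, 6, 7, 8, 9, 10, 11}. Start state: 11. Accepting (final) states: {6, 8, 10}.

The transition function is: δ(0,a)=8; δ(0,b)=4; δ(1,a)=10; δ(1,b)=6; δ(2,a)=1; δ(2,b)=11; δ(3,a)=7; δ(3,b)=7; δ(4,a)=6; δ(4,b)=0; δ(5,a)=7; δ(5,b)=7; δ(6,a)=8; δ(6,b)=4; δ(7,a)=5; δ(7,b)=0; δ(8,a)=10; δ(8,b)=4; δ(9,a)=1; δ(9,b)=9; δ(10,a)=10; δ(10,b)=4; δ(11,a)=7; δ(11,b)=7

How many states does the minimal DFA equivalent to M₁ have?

4

States {1,2,3,9} cannot be reached from the start state, so discard them.
P0 = {6,8,10} | {0,4,5,7,11}.
On input a, block {0,4,5,7,11} splits into {5,7,11} and {0,4}.
Split {5,7,11} by δ(·,b) → {5,11} and {7}.
No further refinement is possible. Final partition (4 blocks): {6,8,10} | {5,11} | {0,4} | {7}.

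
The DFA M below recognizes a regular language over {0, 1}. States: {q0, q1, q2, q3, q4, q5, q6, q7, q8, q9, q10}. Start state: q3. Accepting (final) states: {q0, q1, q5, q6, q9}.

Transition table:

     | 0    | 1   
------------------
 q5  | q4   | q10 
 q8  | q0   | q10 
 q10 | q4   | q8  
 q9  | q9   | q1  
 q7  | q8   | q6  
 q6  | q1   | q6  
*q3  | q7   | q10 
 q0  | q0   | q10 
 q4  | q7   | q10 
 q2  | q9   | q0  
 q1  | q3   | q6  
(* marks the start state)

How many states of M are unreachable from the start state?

No path from q3 leads to q2, q5, q9; the other 8 states are all reachable.

3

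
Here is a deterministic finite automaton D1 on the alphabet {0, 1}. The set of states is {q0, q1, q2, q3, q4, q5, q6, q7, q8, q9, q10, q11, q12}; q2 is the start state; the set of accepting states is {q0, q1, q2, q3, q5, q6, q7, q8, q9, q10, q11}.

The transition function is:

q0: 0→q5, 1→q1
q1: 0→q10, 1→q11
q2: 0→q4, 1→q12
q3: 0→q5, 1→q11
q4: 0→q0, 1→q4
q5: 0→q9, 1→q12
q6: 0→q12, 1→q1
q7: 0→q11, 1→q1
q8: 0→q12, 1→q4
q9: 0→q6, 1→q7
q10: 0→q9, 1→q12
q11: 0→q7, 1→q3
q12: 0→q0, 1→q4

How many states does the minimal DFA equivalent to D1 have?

8

States {q8} cannot be reached from the start state, so discard them.
Initial partition by acceptance: {q0,q1,q2,q3,q5,q6,q7,q9,q10,q11} | {q4,q12}.
On input 0, block {q0,q1,q2,q3,q5,q6,q7,q9,q10,q11} splits into {q0,q1,q3,q5,q7,q9,q10,q11} and {q2,q6}.
Split {q0,q1,q3,q5,q7,q9,q10,q11} by δ(·,0) → {q0,q1,q3,q5,q7,q10,q11} and {q9}.
Refine {q0,q1,q3,q5,q7,q10,q11} on symbol 0: members go to different blocks, giving {q0,q1,q3,q7,q11} and {q5,q10}.
On input 0, block {q0,q1,q3,q7,q11} splits into {q0,q1,q3} and {q7,q11}.
On input 1, block {q0,q1,q3} splits into {q1,q3} and {q0}.
Refine {q2,q6} on symbol 1: members go to different blocks, giving {q2} and {q6}.
No further refinement is possible. Final partition (8 blocks): {q1,q3} | {q4,q12} | {q2} | {q9} | {q5,q10} | {q7,q11} | {q0} | {q6}.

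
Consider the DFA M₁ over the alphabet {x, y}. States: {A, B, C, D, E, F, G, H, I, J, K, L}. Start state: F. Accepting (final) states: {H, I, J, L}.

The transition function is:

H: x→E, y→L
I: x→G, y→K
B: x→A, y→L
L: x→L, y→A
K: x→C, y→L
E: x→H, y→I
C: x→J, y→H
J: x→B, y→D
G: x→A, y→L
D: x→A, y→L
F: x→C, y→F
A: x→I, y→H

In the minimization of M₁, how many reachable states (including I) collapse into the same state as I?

All states are reachable from the start state.
Initial partition by acceptance: {H,I,J,L} | {A,B,C,D,E,F,G,K}.
Split {H,I,J,L} by δ(·,x) → {H,I,J} and {L}.
Split {H,I,J} by δ(·,y) → {I,J} and {H}.
Refine {A,B,C,D,E,F,G,K} on symbol x: members go to different blocks, giving {B,D,F,G,K} and {A,C} and {E}.
Split {B,D,F,G,K} by δ(·,y) → {B,D,G,K} and {F}.
No further refinement is possible. Final partition (7 blocks): {I,J} | {B,D,G,K} | {L} | {H} | {A,C} | {E} | {F}.
State I belongs to the block {I,J}, which has 2 states.

2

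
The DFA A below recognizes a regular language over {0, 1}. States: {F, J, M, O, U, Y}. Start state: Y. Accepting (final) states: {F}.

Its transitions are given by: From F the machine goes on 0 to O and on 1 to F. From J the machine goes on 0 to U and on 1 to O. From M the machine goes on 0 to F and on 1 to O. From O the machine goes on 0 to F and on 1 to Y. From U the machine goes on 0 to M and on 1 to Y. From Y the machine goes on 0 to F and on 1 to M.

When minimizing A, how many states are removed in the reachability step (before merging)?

No path from Y leads to J, U; the other 4 states are all reachable.

2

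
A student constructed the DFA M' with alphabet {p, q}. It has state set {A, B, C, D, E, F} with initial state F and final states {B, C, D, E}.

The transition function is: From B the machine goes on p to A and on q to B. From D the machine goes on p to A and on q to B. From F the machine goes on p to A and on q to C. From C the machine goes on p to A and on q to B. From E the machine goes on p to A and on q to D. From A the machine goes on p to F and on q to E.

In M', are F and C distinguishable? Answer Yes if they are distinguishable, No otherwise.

Yes

All states are reachable from the start state.
Start with accepting vs non-accepting: {B,C,D,E} | {A,F}.
No further refinement is possible. Final partition (2 blocks): {B,C,D,E} | {A,F}.
F and C end up in different blocks, so they are distinguishable. For instance, the string 'ε' is accepted from only C.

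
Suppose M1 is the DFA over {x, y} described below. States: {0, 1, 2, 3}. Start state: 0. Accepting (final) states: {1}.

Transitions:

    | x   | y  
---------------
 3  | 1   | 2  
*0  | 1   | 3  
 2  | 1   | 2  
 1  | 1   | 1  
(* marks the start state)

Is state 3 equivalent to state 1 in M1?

No

P0 = {1} | {0,2,3}.
The partition is now stable with 2 blocks: {1} | {0,2,3}.
3 and 1 end up in different blocks, so they are distinguishable. For instance, the string 'ε' is accepted from only 1.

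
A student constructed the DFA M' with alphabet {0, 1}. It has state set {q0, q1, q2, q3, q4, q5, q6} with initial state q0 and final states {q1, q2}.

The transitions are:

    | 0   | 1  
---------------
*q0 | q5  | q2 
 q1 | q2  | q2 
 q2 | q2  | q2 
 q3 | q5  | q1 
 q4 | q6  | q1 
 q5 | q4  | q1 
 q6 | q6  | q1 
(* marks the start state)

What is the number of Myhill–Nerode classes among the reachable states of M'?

2

States {q3} cannot be reached from the start state, so discard them.
P0 = {q1,q2} | {q0,q4,q5,q6}.
No further refinement is possible. Final partition (2 blocks): {q1,q2} | {q0,q4,q5,q6}.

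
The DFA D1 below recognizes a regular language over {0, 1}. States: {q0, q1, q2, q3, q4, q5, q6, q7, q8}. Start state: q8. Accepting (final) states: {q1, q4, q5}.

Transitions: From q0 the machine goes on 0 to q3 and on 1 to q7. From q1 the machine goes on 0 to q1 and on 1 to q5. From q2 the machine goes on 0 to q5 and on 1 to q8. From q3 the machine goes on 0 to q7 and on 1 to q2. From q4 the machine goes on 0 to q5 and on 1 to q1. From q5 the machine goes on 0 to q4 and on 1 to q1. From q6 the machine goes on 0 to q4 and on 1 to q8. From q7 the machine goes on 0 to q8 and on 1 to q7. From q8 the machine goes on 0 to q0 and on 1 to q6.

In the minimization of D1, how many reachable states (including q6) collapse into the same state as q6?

2

Every state is reachable, so we keep all 9.
Initial partition by acceptance: {q1,q4,q5} | {q0,q2,q3,q6,q7,q8}.
On input 0, block {q0,q2,q3,q6,q7,q8} splits into {q0,q3,q7,q8} and {q2,q6}.
On input 1, block {q0,q3,q7,q8} splits into {q0,q7} and {q3,q8}.
No further refinement is possible. Final partition (4 blocks): {q1,q4,q5} | {q0,q7} | {q2,q6} | {q3,q8}.
State q6 belongs to the block {q2,q6}, which has 2 states.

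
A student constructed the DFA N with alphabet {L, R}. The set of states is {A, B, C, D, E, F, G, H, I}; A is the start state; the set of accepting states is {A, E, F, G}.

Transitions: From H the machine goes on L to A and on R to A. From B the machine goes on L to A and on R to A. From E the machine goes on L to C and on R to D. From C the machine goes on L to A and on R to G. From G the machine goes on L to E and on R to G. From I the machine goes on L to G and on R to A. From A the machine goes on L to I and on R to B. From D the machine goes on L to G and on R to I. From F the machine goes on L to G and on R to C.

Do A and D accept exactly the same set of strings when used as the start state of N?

First remove the unreachable states {F,H}; 7 states remain.
Initial partition by acceptance: {A,E,G} | {B,C,D,I}.
On input L, block {A,E,G} splits into {A,E} and {G}.
Refine {B,C,D,I} on symbol L: members go to different blocks, giving {B,C} and {D,I}.
Refine {A,E} on symbol L: members go to different blocks, giving {A} and {E}.
Refine {B,C} on symbol R: members go to different blocks, giving {B} and {C}.
Refine {D,I} on symbol R: members go to different blocks, giving {D} and {I}.
Stable partition: {A} | {B} | {G} | {D} | {E} | {C} | {I} — 7 equivalence classes.
A and D end up in different blocks, so they are distinguishable. For instance, the string 'ε' is accepted from only A.

No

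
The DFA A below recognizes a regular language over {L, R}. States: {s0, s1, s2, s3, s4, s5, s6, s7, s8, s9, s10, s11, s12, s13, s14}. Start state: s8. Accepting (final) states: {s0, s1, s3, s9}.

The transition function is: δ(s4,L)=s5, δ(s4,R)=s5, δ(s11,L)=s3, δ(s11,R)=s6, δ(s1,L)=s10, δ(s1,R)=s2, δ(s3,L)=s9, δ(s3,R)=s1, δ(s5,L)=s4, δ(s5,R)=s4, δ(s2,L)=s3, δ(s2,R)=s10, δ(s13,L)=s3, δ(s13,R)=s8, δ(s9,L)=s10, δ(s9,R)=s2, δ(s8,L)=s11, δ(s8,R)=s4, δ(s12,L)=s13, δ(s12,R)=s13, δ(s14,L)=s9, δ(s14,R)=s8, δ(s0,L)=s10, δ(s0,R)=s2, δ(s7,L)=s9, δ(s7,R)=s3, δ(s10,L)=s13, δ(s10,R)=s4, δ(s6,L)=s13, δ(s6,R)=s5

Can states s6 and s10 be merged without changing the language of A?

Yes

Reachable states from the start: {s1,s2,s3,s4,s5,s6,s8,s9,s10,s11,s13}. Unreachable: {s0,s7,s12,s14} — drop them.
P0 = {s1,s3,s9} | {s2,s4,s5,s6,s8,s10,s11,s13}.
On input L, block {s1,s3,s9} splits into {s1,s9} and {s3}.
Split {s2,s4,s5,s6,s8,s10,s11,s13} by δ(·,L) → {s4,s5,s6,s8,s10} and {s2,s11,s13}.
Refine {s4,s5,s6,s8,s10} on symbol L: members go to different blocks, giving {s6,s8,s10} and {s4,s5}.
The partition is now stable with 5 blocks: {s1,s9} | {s6,s8,s10} | {s3} | {s2,s11,s13} | {s4,s5}.
s6 and s10 lie in the same block of the stable partition, so they are equivalent — no string distinguishes them.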